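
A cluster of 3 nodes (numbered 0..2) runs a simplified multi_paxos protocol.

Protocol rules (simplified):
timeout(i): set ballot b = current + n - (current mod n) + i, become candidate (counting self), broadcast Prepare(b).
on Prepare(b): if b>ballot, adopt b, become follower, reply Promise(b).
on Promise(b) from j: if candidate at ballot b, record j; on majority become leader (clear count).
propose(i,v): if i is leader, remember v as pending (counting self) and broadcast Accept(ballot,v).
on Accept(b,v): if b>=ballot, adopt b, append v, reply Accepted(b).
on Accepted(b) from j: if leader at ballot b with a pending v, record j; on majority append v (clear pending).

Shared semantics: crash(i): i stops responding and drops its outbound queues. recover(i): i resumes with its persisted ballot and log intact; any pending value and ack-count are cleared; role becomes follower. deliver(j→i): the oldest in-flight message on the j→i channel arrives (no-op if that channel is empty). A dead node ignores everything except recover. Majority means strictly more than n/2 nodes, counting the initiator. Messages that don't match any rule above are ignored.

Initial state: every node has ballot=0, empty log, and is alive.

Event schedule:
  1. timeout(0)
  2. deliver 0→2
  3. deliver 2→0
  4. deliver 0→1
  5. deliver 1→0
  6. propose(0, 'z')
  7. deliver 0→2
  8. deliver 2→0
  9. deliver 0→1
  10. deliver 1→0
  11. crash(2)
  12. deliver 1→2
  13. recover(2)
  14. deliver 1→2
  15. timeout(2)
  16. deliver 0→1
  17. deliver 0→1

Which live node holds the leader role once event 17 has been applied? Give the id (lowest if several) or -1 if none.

1. timeout(0):  <0:cand b3 ->
2. deliver 0→2:  <2:foll b3 ->
3. deliver 2→0:  <0:lead b3 ->
4. deliver 0→1:  <1:foll b3 ->
5. deliver 1→0:  nop
6. propose(0,'z'):  nop
7. deliver 0→2:  <2:foll b3 z>
8. deliver 2→0:  <0:lead b3 z>
9. deliver 0→1:  <1:foll b3 z>
10. deliver 1→0:  nop
11. crash(2):  <2:✗foll b3 z>
12. deliver 1→2:  nop
13. recover(2):  <2:foll b3 z>
14. deliver 1→2:  nop
15. timeout(2):  <2:cand b8 z>
16. deliver 0→1:  nop
17. deliver 0→1:  nop

0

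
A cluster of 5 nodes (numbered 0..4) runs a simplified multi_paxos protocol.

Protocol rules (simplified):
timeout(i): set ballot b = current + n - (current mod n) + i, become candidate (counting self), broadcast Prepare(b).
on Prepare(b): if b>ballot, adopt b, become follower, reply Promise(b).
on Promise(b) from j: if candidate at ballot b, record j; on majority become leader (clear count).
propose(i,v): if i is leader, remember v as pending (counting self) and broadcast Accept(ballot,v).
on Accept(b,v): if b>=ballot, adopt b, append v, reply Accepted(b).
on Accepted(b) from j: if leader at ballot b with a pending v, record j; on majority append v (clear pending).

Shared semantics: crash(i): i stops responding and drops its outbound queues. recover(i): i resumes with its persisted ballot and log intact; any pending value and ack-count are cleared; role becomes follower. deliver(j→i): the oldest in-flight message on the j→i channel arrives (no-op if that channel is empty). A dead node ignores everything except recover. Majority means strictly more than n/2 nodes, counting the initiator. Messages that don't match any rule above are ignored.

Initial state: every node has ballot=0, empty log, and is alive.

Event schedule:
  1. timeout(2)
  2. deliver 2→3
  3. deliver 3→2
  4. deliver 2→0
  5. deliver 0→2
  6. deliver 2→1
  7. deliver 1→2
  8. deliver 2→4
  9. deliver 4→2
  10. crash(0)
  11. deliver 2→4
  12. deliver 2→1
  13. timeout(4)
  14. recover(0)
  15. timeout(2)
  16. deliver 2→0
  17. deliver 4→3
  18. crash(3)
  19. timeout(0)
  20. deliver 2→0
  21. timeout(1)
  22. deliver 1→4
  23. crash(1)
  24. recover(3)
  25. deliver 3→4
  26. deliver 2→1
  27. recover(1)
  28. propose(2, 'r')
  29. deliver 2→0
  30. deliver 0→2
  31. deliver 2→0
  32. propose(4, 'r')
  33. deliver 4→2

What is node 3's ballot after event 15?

1. timeout(2):  <2:cand b7 ->
2. deliver 2→3:  <3:foll b7 ->
3. deliver 3→2:  nop
4. deliver 2→0:  <0:foll b7 ->
5. deliver 0→2:  <2:lead b7 ->
6. deliver 2→1:  <1:foll b7 ->
7. deliver 1→2:  nop
8. deliver 2→4:  <4:foll b7 ->
9. deliver 4→2:  nop
10. crash(0):  <0:✗foll b7 ->
11. deliver 2→4:  nop
12. deliver 2→1:  nop
13. timeout(4):  <4:cand b14 ->
14. recover(0):  <0:foll b7 ->
15. timeout(2):  <2:cand b12 ->

7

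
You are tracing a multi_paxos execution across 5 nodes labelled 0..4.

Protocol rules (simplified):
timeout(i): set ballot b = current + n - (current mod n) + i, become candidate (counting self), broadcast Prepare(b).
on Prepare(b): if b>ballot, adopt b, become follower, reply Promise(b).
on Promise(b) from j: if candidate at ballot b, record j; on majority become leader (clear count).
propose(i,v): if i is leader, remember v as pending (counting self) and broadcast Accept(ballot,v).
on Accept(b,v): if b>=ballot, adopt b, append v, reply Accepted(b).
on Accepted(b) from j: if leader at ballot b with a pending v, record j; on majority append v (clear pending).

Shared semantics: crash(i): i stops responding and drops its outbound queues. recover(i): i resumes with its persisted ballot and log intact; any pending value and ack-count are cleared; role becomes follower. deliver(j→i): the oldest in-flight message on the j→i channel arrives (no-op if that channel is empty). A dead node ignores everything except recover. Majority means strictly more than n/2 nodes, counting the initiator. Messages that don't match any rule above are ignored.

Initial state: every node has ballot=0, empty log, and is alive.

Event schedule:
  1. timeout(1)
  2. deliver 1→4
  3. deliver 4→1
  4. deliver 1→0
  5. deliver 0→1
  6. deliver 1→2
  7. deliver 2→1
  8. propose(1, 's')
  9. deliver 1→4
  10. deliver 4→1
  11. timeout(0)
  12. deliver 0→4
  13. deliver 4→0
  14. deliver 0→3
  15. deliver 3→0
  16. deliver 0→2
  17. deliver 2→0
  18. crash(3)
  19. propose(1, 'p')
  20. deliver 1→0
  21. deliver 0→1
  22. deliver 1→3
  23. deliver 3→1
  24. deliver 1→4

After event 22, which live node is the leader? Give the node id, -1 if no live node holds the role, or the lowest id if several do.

step 1 timeout(1): 1={cand,b=6,log=-}
step 2 deliver 1→4: 4={foll,b=6,log=-}
step 3 deliver 4→1: —
step 4 deliver 1→0: 0={foll,b=6,log=-}
step 5 deliver 0→1: 1={lead,b=6,log=-}
step 6 deliver 1→2: 2={foll,b=6,log=-}
step 7 deliver 2→1: —
step 8 propose(1,'s'): —
step 9 deliver 1→4: 4={foll,b=6,log=s}
step 10 deliver 4→1: —
step 11 timeout(0): 0={cand,b=10,log=-}
step 12 deliver 0→4: 4={foll,b=10,log=s}
step 13 deliver 4→0: —
step 14 deliver 0→3: 3={foll,b=10,log=-}
step 15 deliver 3→0: 0={lead,b=10,log=-}
step 16 deliver 0→2: 2={foll,b=10,log=-}
step 17 deliver 2→0: —
step 18 crash(3): 3={✗foll,b=10,log=-}
step 19 propose(1,'p'): —
step 20 deliver 1→0: —
step 21 deliver 0→1: 1={foll,b=10,log=-}
step 22 deliver 1→3: —

0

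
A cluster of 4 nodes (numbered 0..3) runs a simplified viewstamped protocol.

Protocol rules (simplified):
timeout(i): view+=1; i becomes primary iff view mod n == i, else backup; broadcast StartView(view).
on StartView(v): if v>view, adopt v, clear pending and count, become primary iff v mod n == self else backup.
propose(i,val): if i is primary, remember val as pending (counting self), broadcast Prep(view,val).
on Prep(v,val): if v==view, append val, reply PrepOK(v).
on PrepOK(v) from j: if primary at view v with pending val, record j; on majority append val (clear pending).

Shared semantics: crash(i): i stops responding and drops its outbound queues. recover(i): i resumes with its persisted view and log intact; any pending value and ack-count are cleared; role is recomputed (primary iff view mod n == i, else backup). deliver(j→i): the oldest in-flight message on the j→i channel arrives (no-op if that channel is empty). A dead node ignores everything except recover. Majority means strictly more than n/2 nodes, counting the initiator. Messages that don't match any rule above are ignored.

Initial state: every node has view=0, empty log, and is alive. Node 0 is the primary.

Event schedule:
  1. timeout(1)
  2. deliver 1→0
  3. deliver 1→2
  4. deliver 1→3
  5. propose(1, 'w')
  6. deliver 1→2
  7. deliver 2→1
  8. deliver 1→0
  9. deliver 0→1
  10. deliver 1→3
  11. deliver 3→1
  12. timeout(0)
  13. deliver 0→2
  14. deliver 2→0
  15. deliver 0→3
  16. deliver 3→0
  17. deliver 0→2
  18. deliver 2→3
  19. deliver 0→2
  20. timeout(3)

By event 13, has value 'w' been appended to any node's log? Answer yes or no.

yes

e1 timeout(1): 1[prim,v=1,-]
e2 deliver 1→0: 0[back,v=1,-]
e3 deliver 1→2: 2[back,v=1,-]
e4 deliver 1→3: 3[back,v=1,-]
e5 propose(1,'w'): ·
e6 deliver 1→2: 2[back,v=1,w]
e7 deliver 2→1: ·
e8 deliver 1→0: 0[back,v=1,w]
e9 deliver 0→1: 1[prim,v=1,w]
e10 deliver 1→3: 3[back,v=1,w]
e11 deliver 3→1: ·
e12 timeout(0): 0[back,v=2,w]
e13 deliver 0→2: 2[prim,v=2,w]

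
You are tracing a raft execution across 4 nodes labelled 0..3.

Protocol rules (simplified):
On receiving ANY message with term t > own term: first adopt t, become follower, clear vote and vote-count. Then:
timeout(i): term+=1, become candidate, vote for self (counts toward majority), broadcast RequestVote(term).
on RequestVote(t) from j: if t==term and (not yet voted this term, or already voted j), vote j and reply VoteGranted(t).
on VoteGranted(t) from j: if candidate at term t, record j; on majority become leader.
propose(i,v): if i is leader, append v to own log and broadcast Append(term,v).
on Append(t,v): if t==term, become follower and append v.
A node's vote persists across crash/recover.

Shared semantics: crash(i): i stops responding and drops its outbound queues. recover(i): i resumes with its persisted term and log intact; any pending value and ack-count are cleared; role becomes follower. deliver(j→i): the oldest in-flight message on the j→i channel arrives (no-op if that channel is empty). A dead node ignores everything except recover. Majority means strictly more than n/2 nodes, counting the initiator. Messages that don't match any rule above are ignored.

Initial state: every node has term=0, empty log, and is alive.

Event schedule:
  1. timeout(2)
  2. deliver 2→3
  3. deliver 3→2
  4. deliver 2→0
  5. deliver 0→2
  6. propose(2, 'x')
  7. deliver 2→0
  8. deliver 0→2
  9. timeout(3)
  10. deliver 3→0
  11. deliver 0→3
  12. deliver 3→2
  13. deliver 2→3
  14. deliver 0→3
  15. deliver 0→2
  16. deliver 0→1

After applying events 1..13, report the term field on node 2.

2

step 1 timeout(2): 2={cand,t=1,log=-}
step 2 deliver 2→3: 3={foll,t=1,log=-}
step 3 deliver 3→2: —
step 4 deliver 2→0: 0={foll,t=1,log=-}
step 5 deliver 0→2: 2={lead,t=1,log=-}
step 6 propose(2,'x'): 2={lead,t=1,log=x}
step 7 deliver 2→0: 0={foll,t=1,log=x}
step 8 deliver 0→2: —
step 9 timeout(3): 3={cand,t=2,log=-}
step 10 deliver 3→0: 0={foll,t=2,log=x}
step 11 deliver 0→3: —
step 12 deliver 3→2: 2={foll,t=2,log=x}
step 13 deliver 2→3: —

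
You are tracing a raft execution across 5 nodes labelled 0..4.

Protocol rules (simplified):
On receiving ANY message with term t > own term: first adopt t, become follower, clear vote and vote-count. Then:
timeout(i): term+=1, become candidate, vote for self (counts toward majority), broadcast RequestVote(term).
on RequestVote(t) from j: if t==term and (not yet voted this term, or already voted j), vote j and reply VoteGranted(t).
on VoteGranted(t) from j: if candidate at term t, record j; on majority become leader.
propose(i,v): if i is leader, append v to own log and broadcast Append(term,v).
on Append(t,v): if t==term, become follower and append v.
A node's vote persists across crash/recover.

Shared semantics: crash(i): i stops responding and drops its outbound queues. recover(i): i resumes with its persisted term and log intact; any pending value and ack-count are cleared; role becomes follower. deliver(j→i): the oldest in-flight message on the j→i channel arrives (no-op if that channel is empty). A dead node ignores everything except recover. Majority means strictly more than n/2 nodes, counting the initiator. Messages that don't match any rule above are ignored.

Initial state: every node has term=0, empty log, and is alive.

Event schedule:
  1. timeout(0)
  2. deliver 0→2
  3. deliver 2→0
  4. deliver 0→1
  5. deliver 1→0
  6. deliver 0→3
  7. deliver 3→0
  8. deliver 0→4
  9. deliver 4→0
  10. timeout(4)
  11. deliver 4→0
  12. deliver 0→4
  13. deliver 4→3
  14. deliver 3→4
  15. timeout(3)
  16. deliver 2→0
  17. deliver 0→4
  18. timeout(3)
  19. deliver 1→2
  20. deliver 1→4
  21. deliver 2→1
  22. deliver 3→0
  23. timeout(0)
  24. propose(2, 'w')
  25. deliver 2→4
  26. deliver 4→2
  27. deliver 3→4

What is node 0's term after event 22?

3

step 1 timeout(0): 0={cand,t=1,log=-}
step 2 deliver 0→2: 2={foll,t=1,log=-}
step 3 deliver 2→0: —
step 4 deliver 0→1: 1={foll,t=1,log=-}
step 5 deliver 1→0: 0={lead,t=1,log=-}
step 6 deliver 0→3: 3={foll,t=1,log=-}
step 7 deliver 3→0: —
step 8 deliver 0→4: 4={foll,t=1,log=-}
step 9 deliver 4→0: —
step 10 timeout(4): 4={cand,t=2,log=-}
step 11 deliver 4→0: 0={foll,t=2,log=-}
step 12 deliver 0→4: —
step 13 deliver 4→3: 3={foll,t=2,log=-}
step 14 deliver 3→4: 4={lead,t=2,log=-}
step 15 timeout(3): 3={cand,t=3,log=-}
step 16 deliver 2→0: —
step 17 deliver 0→4: —
step 18 timeout(3): 3={cand,t=4,log=-}
step 19 deliver 1→2: —
step 20 deliver 1→4: —
step 21 deliver 2→1: —
step 22 deliver 3→0: 0={foll,t=3,log=-}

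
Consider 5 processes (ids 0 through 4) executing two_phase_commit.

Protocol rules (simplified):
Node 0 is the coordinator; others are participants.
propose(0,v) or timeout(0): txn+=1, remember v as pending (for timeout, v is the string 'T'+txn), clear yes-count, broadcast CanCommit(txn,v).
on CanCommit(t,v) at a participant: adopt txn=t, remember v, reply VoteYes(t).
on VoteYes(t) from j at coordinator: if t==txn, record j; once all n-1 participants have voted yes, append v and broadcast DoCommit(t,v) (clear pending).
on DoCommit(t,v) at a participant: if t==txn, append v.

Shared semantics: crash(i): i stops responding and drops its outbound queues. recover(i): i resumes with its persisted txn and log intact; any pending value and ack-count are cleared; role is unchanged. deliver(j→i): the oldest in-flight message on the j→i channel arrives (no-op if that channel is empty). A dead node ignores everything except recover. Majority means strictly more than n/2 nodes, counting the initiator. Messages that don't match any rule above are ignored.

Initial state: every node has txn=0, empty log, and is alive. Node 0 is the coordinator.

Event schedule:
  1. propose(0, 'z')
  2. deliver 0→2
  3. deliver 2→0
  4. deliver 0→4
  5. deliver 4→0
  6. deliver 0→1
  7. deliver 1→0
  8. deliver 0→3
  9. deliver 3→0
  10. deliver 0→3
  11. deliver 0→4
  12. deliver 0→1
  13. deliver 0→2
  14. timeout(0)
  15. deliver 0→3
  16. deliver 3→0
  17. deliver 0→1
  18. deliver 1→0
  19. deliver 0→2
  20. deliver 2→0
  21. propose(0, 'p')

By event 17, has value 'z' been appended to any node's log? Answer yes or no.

yes

e1 propose(0,'z'): 0[coor,t=1,-]
e2 deliver 0→2: 2[part,t=1,-]
e3 deliver 2→0: ·
e4 deliver 0→4: 4[part,t=1,-]
e5 deliver 4→0: ·
e6 deliver 0→1: 1[part,t=1,-]
e7 deliver 1→0: ·
e8 deliver 0→3: 3[part,t=1,-]
e9 deliver 3→0: 0[coor,t=1,z]
e10 deliver 0→3: 3[part,t=1,z]
e11 deliver 0→4: 4[part,t=1,z]
e12 deliver 0→1: 1[part,t=1,z]
e13 deliver 0→2: 2[part,t=1,z]
e14 timeout(0): 0[coor,t=2,z]
e15 deliver 0→3: 3[part,t=2,z]
e16 deliver 3→0: ·
e17 deliver 0→1: 1[part,t=2,z]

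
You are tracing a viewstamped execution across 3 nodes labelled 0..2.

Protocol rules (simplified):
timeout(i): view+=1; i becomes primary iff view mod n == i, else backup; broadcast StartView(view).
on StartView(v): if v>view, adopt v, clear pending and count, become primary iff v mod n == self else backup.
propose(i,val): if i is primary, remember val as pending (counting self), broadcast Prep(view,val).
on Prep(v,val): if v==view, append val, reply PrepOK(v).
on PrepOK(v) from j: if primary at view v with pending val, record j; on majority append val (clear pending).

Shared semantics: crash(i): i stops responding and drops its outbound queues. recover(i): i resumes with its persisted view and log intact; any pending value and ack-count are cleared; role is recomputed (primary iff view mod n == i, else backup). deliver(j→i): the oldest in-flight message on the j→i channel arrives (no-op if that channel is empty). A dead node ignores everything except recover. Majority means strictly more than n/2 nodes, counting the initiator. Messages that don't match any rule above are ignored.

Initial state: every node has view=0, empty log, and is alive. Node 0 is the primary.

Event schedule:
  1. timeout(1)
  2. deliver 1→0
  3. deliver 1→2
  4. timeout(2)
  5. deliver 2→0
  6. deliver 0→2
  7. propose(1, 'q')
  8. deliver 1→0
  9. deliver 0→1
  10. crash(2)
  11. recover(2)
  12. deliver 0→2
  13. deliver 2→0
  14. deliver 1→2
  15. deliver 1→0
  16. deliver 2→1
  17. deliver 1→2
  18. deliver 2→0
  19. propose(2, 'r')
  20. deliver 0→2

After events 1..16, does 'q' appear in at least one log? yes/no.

no

e1 timeout(1): 1[prim,v=1,-]
e2 deliver 1→0: 0[back,v=1,-]
e3 deliver 1→2: 2[back,v=1,-]
e4 timeout(2): 2[prim,v=2,-]
e5 deliver 2→0: 0[back,v=2,-]
e6 deliver 0→2: ·
e7 propose(1,'q'): ·
e8 deliver 1→0: ·
e9 deliver 0→1: ·
e10 crash(2): 2[✗prim,v=2,-]
e11 recover(2): 2[prim,v=2,-]
e12 deliver 0→2: ·
e13 deliver 2→0: ·
e14 deliver 1→2: ·
e15 deliver 1→0: ·
e16 deliver 2→1: ·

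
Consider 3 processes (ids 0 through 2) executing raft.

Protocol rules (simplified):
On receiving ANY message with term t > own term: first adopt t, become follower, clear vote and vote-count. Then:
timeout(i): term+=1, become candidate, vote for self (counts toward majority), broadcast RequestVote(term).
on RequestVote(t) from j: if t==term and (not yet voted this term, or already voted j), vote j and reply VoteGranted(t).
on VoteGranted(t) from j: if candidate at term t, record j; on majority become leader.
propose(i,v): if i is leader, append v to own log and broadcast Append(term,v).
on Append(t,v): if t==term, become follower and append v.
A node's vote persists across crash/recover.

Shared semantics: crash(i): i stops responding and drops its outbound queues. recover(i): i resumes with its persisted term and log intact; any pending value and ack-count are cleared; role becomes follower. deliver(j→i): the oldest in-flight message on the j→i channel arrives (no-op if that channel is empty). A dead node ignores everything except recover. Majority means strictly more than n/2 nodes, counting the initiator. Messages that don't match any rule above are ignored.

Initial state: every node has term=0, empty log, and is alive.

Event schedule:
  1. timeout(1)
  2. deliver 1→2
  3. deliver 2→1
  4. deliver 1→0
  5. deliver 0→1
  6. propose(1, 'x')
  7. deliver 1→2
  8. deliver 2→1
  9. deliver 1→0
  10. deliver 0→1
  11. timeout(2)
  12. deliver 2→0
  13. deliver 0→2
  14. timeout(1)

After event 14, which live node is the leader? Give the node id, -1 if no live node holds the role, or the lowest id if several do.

1. timeout(1):  <1:cand t1 ->
2. deliver 1→2:  <2:foll t1 ->
3. deliver 2→1:  <1:lead t1 ->
4. deliver 1→0:  <0:foll t1 ->
5. deliver 0→1:  nop
6. propose(1,'x'):  <1:lead t1 x>
7. deliver 1→2:  <2:foll t1 x>
8. deliver 2→1:  nop
9. deliver 1→0:  <0:foll t1 x>
10. deliver 0→1:  nop
11. timeout(2):  <2:cand t2 x>
12. deliver 2→0:  <0:foll t2 x>
13. deliver 0→2:  <2:lead t2 x>
14. timeout(1):  <1:cand t2 x>

2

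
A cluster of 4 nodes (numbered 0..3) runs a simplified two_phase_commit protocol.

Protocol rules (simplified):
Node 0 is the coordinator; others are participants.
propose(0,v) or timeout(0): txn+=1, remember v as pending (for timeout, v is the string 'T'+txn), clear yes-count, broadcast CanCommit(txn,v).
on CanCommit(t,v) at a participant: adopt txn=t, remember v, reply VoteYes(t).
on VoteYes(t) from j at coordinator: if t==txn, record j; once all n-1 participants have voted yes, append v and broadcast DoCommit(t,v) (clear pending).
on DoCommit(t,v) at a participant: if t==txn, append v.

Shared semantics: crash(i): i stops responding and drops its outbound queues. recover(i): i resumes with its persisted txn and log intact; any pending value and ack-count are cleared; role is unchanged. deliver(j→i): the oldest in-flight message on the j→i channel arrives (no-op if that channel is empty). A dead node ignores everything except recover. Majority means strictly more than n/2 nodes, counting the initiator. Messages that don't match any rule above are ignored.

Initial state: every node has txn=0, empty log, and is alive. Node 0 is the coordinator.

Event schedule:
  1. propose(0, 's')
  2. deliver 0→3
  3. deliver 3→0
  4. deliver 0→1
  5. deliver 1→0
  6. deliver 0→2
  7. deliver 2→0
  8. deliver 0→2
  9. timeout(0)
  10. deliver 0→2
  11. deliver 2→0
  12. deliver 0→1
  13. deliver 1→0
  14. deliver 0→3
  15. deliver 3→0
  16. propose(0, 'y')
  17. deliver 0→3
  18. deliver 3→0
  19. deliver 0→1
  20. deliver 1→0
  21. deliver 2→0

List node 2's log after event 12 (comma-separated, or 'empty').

after 1 — propose(0,'s'): n0:coor/t1/[-]
after 2 — deliver 0→3: n3:part/t1/[-]
after 3 — deliver 3→0: ·
after 4 — deliver 0→1: n1:part/t1/[-]
after 5 — deliver 1→0: ·
after 6 — deliver 0→2: n2:part/t1/[-]
after 7 — deliver 2→0: n0:coor/t1/[s]
after 8 — deliver 0→2: n2:part/t1/[s]
after 9 — timeout(0): n0:coor/t2/[s]
after 10 — deliver 0→2: n2:part/t2/[s]
after 11 — deliver 2→0: ·
after 12 — deliver 0→1: n1:part/t1/[s]

s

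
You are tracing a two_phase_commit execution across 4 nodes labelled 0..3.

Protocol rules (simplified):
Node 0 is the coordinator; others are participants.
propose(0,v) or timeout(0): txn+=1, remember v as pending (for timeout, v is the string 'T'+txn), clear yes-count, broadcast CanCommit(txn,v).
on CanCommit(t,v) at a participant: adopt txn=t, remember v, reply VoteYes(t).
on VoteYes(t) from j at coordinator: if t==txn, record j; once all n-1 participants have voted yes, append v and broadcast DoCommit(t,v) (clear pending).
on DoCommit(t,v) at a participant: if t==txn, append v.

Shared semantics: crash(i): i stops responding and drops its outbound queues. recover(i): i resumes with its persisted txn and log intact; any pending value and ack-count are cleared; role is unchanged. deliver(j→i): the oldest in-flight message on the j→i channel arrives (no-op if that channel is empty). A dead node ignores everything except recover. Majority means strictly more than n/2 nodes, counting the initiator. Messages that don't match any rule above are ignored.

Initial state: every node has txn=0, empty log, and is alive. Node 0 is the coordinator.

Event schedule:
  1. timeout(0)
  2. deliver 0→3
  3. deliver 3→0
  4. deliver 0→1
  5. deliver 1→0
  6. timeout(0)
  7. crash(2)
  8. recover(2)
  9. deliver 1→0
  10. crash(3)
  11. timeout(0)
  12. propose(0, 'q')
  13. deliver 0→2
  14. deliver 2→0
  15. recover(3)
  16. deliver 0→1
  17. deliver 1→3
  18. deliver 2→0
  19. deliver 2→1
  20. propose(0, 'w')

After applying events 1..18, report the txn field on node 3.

1. timeout(0):  <0:coor t1 ->
2. deliver 0→3:  <3:part t1 ->
3. deliver 3→0:  nop
4. deliver 0→1:  <1:part t1 ->
5. deliver 1→0:  nop
6. timeout(0):  <0:coor t2 ->
7. crash(2):  <2:✗part t0 ->
8. recover(2):  <2:part t0 ->
9. deliver 1→0:  nop
10. crash(3):  <3:✗part t1 ->
11. timeout(0):  <0:coor t3 ->
12. propose(0,'q'):  <0:coor t4 ->
13. deliver 0→2:  <2:part t1 ->
14. deliver 2→0:  nop
15. recover(3):  <3:part t1 ->
16. deliver 0→1:  <1:part t2 ->
17. deliver 1→3:  nop
18. deliver 2→0:  nop

1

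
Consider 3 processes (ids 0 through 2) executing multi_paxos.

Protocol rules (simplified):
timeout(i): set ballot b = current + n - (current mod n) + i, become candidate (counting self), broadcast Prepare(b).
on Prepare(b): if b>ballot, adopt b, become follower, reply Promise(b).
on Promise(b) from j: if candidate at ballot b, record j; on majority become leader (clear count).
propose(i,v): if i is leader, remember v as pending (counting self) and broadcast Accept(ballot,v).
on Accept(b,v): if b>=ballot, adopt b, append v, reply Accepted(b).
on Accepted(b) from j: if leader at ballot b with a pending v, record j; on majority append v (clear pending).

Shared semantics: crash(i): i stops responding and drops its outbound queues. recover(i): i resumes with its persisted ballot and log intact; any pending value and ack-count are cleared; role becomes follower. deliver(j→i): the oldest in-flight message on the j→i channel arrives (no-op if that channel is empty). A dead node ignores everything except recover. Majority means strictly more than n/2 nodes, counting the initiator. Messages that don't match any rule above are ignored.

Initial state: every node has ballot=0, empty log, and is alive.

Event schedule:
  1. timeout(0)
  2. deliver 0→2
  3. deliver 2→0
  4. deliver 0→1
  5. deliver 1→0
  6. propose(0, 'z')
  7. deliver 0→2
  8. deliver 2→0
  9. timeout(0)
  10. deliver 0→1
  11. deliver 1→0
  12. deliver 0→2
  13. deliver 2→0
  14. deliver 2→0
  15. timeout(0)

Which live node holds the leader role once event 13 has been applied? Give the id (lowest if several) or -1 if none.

e1 timeout(0): 0[cand,b=3,-]
e2 deliver 0→2: 2[foll,b=3,-]
e3 deliver 2→0: 0[lead,b=3,-]
e4 deliver 0→1: 1[foll,b=3,-]
e5 deliver 1→0: ·
e6 propose(0,'z'): ·
e7 deliver 0→2: 2[foll,b=3,z]
e8 deliver 2→0: 0[lead,b=3,z]
e9 timeout(0): 0[cand,b=6,z]
e10 deliver 0→1: 1[foll,b=3,z]
e11 deliver 1→0: ·
e12 deliver 0→2: 2[foll,b=6,z]
e13 deliver 2→0: 0[lead,b=6,z]

0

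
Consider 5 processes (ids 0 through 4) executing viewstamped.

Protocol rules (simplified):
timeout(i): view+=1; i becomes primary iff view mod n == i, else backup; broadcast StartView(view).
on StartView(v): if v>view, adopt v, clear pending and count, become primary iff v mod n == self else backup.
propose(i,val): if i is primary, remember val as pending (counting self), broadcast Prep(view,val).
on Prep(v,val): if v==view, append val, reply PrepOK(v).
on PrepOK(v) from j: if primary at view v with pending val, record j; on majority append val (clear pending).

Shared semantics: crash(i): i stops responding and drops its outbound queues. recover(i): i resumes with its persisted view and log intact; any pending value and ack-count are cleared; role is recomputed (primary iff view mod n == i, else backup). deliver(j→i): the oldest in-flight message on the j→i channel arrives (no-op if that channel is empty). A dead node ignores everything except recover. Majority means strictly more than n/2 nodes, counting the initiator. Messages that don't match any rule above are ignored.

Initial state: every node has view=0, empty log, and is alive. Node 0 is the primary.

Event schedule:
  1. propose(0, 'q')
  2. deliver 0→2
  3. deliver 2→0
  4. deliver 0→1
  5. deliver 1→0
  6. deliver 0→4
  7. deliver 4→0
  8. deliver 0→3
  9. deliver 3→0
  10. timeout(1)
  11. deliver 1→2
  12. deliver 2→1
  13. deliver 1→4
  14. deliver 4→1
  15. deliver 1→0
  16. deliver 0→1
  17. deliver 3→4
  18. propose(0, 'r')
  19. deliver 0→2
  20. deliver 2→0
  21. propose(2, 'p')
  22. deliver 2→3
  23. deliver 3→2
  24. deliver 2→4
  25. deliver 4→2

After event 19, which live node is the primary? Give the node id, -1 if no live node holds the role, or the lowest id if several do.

1. propose(0,'q'):  nop
2. deliver 0→2:  <2:back v0 q>
3. deliver 2→0:  nop
4. deliver 0→1:  <1:back v0 q>
5. deliver 1→0:  <0:prim v0 q>
6. deliver 0→4:  <4:back v0 q>
7. deliver 4→0:  nop
8. deliver 0→3:  <3:back v0 q>
9. deliver 3→0:  nop
10. timeout(1):  <1:prim v1 q>
11. deliver 1→2:  <2:back v1 q>
12. deliver 2→1:  nop
13. deliver 1→4:  <4:back v1 q>
14. deliver 4→1:  nop
15. deliver 1→0:  <0:back v1 q>
16. deliver 0→1:  nop
17. deliver 3→4:  nop
18. propose(0,'r'):  nop
19. deliver 0→2:  nop

1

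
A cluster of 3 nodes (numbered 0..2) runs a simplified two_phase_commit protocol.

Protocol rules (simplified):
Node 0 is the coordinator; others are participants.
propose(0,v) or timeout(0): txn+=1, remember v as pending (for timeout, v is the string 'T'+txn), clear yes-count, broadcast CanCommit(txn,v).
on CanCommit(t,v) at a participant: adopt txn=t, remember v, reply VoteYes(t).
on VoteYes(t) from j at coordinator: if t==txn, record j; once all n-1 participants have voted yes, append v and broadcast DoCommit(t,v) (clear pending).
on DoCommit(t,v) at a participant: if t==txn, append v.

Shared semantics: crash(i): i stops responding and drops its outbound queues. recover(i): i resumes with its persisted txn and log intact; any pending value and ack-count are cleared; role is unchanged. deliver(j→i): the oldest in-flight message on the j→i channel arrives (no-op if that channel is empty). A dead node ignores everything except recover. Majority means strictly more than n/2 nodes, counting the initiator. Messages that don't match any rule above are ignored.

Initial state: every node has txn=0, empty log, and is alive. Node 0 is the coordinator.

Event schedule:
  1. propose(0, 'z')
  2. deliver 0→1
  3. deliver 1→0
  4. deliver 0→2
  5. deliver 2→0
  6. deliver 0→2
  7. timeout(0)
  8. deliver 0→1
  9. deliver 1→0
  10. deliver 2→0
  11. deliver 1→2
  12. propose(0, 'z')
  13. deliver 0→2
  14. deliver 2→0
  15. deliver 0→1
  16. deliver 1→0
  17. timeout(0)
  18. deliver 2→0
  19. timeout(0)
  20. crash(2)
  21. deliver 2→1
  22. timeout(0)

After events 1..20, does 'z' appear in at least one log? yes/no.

[1] propose(0,'z') → N0(coor t1 [-])
[2] deliver 0→1 → N1(part t1 [-])
[3] deliver 1→0 → ∅
[4] deliver 0→2 → N2(part t1 [-])
[5] deliver 2→0 → N0(coor t1 [z])
[6] deliver 0→2 → N2(part t1 [z])
[7] timeout(0) → N0(coor t2 [z])
[8] deliver 0→1 → N1(part t1 [z])
[9] deliver 1→0 → ∅
[10] deliver 2→0 → ∅
[11] deliver 1→2 → ∅
[12] propose(0,'z') → N0(coor t3 [z])
[13] deliver 0→2 → N2(part t2 [z])
[14] deliver 2→0 → ∅
[15] deliver 0→1 → N1(part t2 [z])
[16] deliver 1→0 → ∅
[17] timeout(0) → N0(coor t4 [z])
[18] deliver 2→0 → ∅
[19] timeout(0) → N0(coor t5 [z])
[20] crash(2) → N2(✗part t2 [z])

yes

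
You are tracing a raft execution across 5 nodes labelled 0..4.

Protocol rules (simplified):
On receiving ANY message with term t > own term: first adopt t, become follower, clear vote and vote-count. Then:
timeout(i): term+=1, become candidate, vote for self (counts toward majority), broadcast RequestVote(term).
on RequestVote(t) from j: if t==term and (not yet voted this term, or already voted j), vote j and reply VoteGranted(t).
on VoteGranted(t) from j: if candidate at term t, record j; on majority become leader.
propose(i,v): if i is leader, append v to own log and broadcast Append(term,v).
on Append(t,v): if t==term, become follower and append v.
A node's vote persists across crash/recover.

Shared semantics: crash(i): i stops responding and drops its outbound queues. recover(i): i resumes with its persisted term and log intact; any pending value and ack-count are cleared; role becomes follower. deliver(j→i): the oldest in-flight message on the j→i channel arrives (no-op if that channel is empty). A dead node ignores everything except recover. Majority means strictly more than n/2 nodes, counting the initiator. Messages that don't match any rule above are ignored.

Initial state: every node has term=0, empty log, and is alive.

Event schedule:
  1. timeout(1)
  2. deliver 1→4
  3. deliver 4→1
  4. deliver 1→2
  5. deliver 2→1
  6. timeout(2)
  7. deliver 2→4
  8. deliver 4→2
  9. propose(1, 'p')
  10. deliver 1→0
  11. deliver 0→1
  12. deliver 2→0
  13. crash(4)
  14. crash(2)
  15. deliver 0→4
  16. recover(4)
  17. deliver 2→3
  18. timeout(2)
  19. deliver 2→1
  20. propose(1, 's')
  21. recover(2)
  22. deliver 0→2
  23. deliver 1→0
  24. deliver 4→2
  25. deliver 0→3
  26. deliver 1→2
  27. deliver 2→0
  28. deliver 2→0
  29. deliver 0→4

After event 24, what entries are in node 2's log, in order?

[1] timeout(1) → N1(cand t1 [-])
[2] deliver 1→4 → N4(foll t1 [-])
[3] deliver 4→1 → ∅
[4] deliver 1→2 → N2(foll t1 [-])
[5] deliver 2→1 → N1(lead t1 [-])
[6] timeout(2) → N2(cand t2 [-])
[7] deliver 2→4 → N4(foll t2 [-])
[8] deliver 4→2 → ∅
[9] propose(1,'p') → N1(lead t1 [p])
[10] deliver 1→0 → N0(foll t1 [-])
[11] deliver 0→1 → ∅
[12] deliver 2→0 → N0(foll t2 [-])
[13] crash(4) → N4(✗foll t2 [-])
[14] crash(2) → N2(✗cand t2 [-])
[15] deliver 0→4 → ∅
[16] recover(4) → N4(foll t2 [-])
[17] deliver 2→3 → ∅
[18] timeout(2) → ∅
[19] deliver 2→1 → ∅
[20] propose(1,'s') → N1(lead t1 [p,s])
[21] recover(2) → N2(foll t2 [-])
[22] deliver 0→2 → ∅
[23] deliver 1→0 → ∅
[24] deliver 4→2 → ∅

empty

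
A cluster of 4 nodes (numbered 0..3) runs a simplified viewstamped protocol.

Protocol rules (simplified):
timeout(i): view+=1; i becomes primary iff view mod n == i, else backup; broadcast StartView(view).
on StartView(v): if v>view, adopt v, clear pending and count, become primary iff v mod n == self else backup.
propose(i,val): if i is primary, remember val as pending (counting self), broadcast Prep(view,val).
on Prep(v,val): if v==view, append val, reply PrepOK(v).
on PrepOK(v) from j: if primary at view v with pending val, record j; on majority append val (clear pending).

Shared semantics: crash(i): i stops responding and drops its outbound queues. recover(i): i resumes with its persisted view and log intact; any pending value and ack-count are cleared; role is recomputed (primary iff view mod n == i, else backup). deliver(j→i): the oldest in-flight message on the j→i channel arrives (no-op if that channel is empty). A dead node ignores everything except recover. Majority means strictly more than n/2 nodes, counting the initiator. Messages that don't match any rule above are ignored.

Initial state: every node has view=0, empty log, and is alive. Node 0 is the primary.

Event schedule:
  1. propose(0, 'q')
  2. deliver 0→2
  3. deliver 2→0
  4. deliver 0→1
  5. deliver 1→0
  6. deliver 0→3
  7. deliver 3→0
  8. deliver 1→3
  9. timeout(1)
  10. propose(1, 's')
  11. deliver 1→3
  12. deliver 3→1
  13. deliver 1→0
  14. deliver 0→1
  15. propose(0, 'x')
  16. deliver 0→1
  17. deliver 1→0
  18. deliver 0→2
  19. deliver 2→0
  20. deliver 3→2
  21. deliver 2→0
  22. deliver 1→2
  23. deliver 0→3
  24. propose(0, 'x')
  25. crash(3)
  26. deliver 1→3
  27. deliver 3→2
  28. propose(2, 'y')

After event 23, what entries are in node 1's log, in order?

1. propose(0,'q'):  nop
2. deliver 0→2:  <2:back v0 q>
3. deliver 2→0:  nop
4. deliver 0→1:  <1:back v0 q>
5. deliver 1→0:  <0:prim v0 q>
6. deliver 0→3:  <3:back v0 q>
7. deliver 3→0:  nop
8. deliver 1→3:  nop
9. timeout(1):  <1:prim v1 q>
10. propose(1,'s'):  nop
11. deliver 1→3:  <3:back v1 q>
12. deliver 3→1:  nop
13. deliver 1→0:  <0:back v1 q>
14. deliver 0→1:  nop
15. propose(0,'x'):  nop
16. deliver 0→1:  nop
17. deliver 1→0:  <0:back v1 q,s>
18. deliver 0→2:  nop
19. deliver 2→0:  nop
20. deliver 3→2:  nop
21. deliver 2→0:  nop
22. deliver 1→2:  <2:back v1 q>
23. deliver 0→3:  nop

q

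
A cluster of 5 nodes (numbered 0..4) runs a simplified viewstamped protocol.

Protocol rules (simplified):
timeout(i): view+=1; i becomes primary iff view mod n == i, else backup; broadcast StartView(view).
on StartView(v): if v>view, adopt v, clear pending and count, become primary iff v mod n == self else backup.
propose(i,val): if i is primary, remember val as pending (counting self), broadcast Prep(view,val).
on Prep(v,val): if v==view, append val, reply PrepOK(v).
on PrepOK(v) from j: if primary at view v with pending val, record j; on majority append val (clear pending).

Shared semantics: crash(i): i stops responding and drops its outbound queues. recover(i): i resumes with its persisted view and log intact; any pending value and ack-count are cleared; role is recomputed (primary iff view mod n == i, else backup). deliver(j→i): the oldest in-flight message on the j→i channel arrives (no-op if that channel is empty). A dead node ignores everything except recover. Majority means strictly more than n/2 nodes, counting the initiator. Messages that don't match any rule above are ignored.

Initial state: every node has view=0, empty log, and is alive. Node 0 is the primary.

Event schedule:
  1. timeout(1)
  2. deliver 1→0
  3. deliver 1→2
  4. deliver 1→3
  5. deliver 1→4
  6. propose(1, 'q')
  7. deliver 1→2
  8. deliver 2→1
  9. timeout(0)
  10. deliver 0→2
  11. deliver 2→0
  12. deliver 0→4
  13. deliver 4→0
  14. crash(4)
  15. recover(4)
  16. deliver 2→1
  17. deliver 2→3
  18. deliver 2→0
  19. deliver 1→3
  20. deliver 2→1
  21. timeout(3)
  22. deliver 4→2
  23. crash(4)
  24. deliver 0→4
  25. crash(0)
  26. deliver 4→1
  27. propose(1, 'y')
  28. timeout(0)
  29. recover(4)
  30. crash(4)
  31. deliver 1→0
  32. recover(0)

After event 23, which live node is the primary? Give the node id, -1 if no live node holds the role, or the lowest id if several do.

1

step 1 timeout(1): 1={prim,v=1,log=-}
step 2 deliver 1→0: 0={back,v=1,log=-}
step 3 deliver 1→2: 2={back,v=1,log=-}
step 4 deliver 1→3: 3={back,v=1,log=-}
step 5 deliver 1→4: 4={back,v=1,log=-}
step 6 propose(1,'q'): —
step 7 deliver 1→2: 2={back,v=1,log=q}
step 8 deliver 2→1: —
step 9 timeout(0): 0={back,v=2,log=-}
step 10 deliver 0→2: 2={prim,v=2,log=q}
step 11 deliver 2→0: —
step 12 deliver 0→4: 4={back,v=2,log=-}
step 13 deliver 4→0: —
step 14 crash(4): 4={✗back,v=2,log=-}
step 15 recover(4): 4={back,v=2,log=-}
step 16 deliver 2→1: —
step 17 deliver 2→3: —
step 18 deliver 2→0: —
step 19 deliver 1→3: 3={back,v=1,log=q}
step 20 deliver 2→1: —
step 21 timeout(3): 3={back,v=2,log=q}
step 22 deliver 4→2: —
step 23 crash(4): 4={✗back,v=2,log=-}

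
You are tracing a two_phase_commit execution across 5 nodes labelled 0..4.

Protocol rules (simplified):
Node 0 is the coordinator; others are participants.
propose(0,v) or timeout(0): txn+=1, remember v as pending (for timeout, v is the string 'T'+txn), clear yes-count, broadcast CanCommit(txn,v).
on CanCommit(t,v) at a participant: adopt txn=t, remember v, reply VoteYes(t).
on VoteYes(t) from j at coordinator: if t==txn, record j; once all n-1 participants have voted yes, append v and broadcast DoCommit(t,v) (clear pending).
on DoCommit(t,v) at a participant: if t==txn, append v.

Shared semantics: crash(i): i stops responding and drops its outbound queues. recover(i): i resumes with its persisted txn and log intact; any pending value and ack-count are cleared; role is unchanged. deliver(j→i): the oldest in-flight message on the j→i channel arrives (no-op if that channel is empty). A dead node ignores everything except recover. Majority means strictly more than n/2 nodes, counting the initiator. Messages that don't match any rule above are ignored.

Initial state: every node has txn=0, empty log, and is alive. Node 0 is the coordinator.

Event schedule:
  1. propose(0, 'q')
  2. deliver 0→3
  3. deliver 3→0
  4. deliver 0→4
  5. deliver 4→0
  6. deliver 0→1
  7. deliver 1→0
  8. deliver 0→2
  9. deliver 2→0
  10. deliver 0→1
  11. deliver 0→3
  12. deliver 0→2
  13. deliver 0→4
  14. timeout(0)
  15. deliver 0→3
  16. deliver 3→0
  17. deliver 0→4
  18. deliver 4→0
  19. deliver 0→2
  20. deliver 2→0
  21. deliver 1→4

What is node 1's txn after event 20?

step 1 propose(0,'q'): 0={coor,t=1,log=-}
step 2 deliver 0→3: 3={part,t=1,log=-}
step 3 deliver 3→0: —
step 4 deliver 0→4: 4={part,t=1,log=-}
step 5 deliver 4→0: —
step 6 deliver 0→1: 1={part,t=1,log=-}
step 7 deliver 1→0: —
step 8 deliver 0→2: 2={part,t=1,log=-}
step 9 deliver 2→0: 0={coor,t=1,log=q}
step 10 deliver 0→1: 1={part,t=1,log=q}
step 11 deliver 0→3: 3={part,t=1,log=q}
step 12 deliver 0→2: 2={part,t=1,log=q}
step 13 deliver 0→4: 4={part,t=1,log=q}
step 14 timeout(0): 0={coor,t=2,log=q}
step 15 deliver 0→3: 3={part,t=2,log=q}
step 16 deliver 3→0: —
step 17 deliver 0→4: 4={part,t=2,log=q}
step 18 deliver 4→0: —
step 19 deliver 0→2: 2={part,t=2,log=q}
step 20 deliver 2→0: —

1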